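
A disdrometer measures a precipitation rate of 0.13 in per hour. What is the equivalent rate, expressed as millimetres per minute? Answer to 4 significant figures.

0.05503 mm/minute

0.13 in/hour × 25.4 mm/in × 0.0166667 hour/minute = 0.05503 mm/minute.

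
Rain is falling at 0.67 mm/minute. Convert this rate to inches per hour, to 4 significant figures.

0.67 mm/minute × 0.0393701 in/mm × 60 minute/hour = 1.583 in/hour.

1.583 in/hour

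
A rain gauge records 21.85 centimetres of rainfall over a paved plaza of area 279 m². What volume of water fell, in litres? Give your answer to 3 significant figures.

Depth: 21.85 cm × 10 = 218.5 mm.
1 mm over 1 m² is 1 L, so volume = 218.5 × 279 = 60961.5 L ≈ 61000 L.

61000 litres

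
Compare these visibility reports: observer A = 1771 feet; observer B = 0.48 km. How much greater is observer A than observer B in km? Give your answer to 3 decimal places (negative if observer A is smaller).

0.060 km

observer A: 1771 ft = 0.53980 km.
Difference: 0.53980 − 0.48000 = 0.060 km.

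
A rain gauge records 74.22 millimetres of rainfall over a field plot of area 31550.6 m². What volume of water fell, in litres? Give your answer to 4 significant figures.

2342000 litres

1 mm over 1 m² is 1 L, so volume = 74.22 × 31550.6 = 2341685.5 L ≈ 2342000 L.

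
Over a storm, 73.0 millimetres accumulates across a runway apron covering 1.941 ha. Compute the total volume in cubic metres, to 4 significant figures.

Area: 1.941 ha = 19410 m².
1 mm over 1 m² is 1 L, so volume = 73 × 19410 = 1416930 L = 1417 m³.

1417 cubic metres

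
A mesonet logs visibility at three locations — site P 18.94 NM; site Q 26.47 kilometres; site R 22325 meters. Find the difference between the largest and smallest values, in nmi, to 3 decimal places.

6.885 nmi

site Q: 26.47 km = 14.29266 nmi.
site R: 22325 m = 12.05454 nmi.
Spread: 18.94000 − 12.05454 = 6.885 nmi.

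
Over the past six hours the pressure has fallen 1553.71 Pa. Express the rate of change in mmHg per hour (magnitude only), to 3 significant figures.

1.94 mmHg per hour

1553.71 Pa / 6 h × 0.00750062 mmHg/Pa = 1.94 mmHg/h.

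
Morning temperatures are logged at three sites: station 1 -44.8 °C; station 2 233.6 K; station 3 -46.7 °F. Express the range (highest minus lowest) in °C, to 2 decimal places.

5.25 °C

station 2: 233.6 K = -39.550 °C.
station 3: -46.7 °F = -43.722 °C.
Spread: (-39.550) − (-44.800) = 5.250 °C.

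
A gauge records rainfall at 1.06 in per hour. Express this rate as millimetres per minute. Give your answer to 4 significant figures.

1.06 in/hour × 25.4 mm/in × 0.0166667 hour/minute = 0.4487 mm/minute.

0.4487 mm/minute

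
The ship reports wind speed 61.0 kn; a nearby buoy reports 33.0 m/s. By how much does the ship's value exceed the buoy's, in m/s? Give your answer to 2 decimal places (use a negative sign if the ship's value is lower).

-1.62 m/s

the ship: 61.0 kt = 31.3811 m/s.
Difference: 31.3811 − 33.0000 = -1.62 m/s.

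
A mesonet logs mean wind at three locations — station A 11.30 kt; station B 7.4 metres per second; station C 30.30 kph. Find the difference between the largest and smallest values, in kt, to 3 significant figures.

5.06 kt

station B: 7.4 m/s = 14.3844 kt.
station C: 30.30 km/h = 16.3607 kt.
Spread: 16.3607 − 11.3000 = 5.06 kt.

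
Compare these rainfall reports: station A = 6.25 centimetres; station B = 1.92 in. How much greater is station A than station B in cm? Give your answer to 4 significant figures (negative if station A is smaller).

station B: 1.92 in = 4.87680 cm.
Difference: 6.25000 − 4.87680 = 1.373 cm.

1.373 cm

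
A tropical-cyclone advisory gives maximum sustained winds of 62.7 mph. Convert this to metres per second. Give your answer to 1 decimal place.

28.0 m/s

1 mph = 0.44704 m/s, so 62.7 × 0.44704 = 28.0 m/s.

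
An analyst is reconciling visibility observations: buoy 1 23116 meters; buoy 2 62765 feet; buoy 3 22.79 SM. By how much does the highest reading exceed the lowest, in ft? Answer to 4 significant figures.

57570 ft

buoy 1: 23116 m = 75839.90 ft.
buoy 3: 22.79 SM = 120331.20 ft.
Spread: 120331.20 − 62765.00 = 57570 ft.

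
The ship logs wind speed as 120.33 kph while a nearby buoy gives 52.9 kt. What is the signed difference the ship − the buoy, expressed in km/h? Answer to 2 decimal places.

22.36 km/h

the buoy: 52.9 kt = 97.9708 km/h.
Difference: 120.3300 − 97.9708 = 22.36 km/h.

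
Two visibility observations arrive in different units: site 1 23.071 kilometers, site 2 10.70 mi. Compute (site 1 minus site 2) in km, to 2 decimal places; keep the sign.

site 2: 10.70 SM = 17.2200 km.
Difference: 23.0710 − 17.2200 = 5.85 km.

5.85 km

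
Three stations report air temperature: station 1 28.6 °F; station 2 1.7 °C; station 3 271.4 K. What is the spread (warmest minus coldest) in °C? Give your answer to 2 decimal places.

3.59 °C

station 1: 28.6 °F = -1.889 °C.
station 3: 271.4 K = -1.750 °C.
Spread: 1.700 − (-1.889) = 3.589 °C.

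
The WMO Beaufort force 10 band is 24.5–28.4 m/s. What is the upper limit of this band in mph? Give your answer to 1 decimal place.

63.5 mph

24.5–28.4 m/s × 2.237 = 54.8–63.5 mph.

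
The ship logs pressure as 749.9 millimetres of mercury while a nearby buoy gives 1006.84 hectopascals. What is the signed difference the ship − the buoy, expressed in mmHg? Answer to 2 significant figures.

the buoy: 1006.84 hPa = 755.192 mmHg.
Difference: 749.900 − 755.192 = -5.3 mmHg.

-5.3 mmHg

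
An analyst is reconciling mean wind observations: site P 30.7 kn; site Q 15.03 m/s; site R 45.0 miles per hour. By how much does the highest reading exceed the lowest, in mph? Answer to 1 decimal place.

site P: 30.7 kt = 35.329 mph.
site Q: 15.03 m/s = 33.621 mph.
Spread: 45.000 − 33.621 = 11.4 mph.

11.4 mph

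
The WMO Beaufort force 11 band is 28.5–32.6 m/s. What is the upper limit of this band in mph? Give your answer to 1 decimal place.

72.9 mph

28.5–32.6 m/s × 2.237 = 63.8–72.9 mph.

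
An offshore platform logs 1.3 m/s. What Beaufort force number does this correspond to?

1.3 m/s lies in the Beaufort 1 band (light air, 0.3–1.5 m/s).

Beaufort force 1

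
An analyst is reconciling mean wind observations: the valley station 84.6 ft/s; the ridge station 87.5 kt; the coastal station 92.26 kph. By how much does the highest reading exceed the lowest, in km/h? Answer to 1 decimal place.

the valley station: 84.6 ft/s = 92.830 km/h.
the ridge station: 87.5 kt = 162.050 km/h.
Spread: 162.050 − 92.260 = 69.8 km/h.

69.8 km/h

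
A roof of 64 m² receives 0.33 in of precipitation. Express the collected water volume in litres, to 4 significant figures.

Depth: 0.33 in × 25.4 = 8.382 mm.
1 mm over 1 m² is 1 L, so volume = 8.382 × 64 = 536.448 L ≈ 536.4 L.

536.4 litres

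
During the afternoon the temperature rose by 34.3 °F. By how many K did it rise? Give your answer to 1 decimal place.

Converting a difference, only the 9/5 scale factor applies: ΔK = 34.3 × 0.5556 = 19.1 K.

19.1 K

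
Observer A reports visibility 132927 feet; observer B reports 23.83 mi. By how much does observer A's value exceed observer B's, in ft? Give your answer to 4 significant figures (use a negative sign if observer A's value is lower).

7105 ft

observer B: 23.83 SM = 125822.40 ft.
Difference: 132927.00 − 125822.40 = 7105 ft.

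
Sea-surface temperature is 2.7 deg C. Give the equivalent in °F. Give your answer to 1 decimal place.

°F = °C × 9/5 + 32 = 2.7 × 1.8 + 32 = 36.9 °F.

36.9 °F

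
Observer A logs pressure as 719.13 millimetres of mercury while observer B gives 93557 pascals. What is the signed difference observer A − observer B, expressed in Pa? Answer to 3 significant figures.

observer A: 719.13 mmHg = 95876.13 Pa.
Difference: 95876.13 − 93557.00 = 2320 Pa.

2320 Pa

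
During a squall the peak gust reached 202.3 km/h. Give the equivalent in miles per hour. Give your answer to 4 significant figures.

125.7 mph

1 km/h = 0.621371 mph, so 202.3 × 0.621371 = 125.7 mph.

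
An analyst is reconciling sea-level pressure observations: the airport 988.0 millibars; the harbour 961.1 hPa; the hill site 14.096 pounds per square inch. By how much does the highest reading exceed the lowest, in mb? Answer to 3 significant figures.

26.9 mb

the harbour: 961.1 hPa = 961.100 mb.
the hill site: 14.096 psi = 971.885 mb.
Spread: 988.000 − 961.100 = 26.9 mb.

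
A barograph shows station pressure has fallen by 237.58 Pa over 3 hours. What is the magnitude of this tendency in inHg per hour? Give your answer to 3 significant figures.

0.0234 inHg per hour

237.58 Pa / 3 h × 0.0002953 inHg/Pa = 0.0234 inHg/h.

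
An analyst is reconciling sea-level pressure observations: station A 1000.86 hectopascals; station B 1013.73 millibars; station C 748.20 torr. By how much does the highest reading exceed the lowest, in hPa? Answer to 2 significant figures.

station B: 1013.73 mb = 1013.73 hPa.
station C: 748.20 mmHg = 997.52 hPa.
Spread: 1013.73 − 997.52 = 16 hPa.

16 hPa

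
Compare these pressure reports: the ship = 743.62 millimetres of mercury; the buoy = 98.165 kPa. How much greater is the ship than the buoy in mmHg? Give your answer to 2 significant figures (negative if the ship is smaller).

the buoy: 98.165 kPa = 736.298 mmHg.
Difference: 743.620 − 736.298 = 7.3 mmHg.

7.3 mmHg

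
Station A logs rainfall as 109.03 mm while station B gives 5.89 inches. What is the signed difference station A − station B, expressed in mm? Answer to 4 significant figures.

station B: 5.89 in = 149.6060 mm.
Difference: 109.0300 − 149.6060 = -40.58 mm.

-40.58 mm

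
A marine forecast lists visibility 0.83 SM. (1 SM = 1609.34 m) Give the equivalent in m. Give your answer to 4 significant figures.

1336 m

1 SM = 1609.34 m, so 0.83 × 1609.34 = 1336 m.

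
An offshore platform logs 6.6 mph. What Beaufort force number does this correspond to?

6.6 mph = 3.0 m/s, which is Beaufort 2 (light breeze, 1.6–3.3 m/s).

Beaufort force 2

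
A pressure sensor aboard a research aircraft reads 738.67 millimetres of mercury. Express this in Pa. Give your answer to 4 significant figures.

98480 Pa

1 mmHg = 133.322 Pa, so 738.67 × 133.322 = 98480 Pa.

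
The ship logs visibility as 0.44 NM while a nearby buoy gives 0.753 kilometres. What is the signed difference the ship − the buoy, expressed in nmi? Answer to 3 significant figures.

0.0334 nmi

the buoy: 0.753 km = 0.406587 nmi.
Difference: 0.440000 − 0.406587 = 0.0334 nmi.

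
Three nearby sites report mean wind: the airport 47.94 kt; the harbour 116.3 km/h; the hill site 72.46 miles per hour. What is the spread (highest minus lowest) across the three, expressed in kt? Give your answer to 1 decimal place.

15.0 kt

the harbour: 116.3 km/h = 62.797 kt.
the hill site: 72.46 mph = 62.966 kt.
Spread: 62.966 − 47.940 = 15.0 kt.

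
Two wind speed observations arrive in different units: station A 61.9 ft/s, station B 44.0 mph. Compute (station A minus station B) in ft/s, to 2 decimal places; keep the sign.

station B: 44.0 mph = 64.5333 ft/s.
Difference: 61.9000 − 64.5333 = -2.63 ft/s.

-2.63 ft/s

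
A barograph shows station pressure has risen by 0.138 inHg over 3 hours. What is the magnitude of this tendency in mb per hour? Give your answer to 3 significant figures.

1.56 mb per hour

0.138 inHg / 3 h × 33.8639 mb/inHg = 1.56 mb/h.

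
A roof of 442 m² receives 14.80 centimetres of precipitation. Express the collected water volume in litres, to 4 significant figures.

65420 litres

Depth: 14.80 cm × 10 = 148 mm.
1 mm over 1 m² is 1 L, so volume = 148 × 442 = 65416 L ≈ 65420 L.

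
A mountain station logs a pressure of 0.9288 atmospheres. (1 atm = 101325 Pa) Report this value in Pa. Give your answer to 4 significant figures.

94110 Pa

1 atm = 101325 Pa, so 0.9288 × 101325 = 94110 Pa.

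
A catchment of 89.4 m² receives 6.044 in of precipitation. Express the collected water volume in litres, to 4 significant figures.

Depth: 6.044 in × 25.4 = 153.5176 mm.
1 mm over 1 m² is 1 L, so volume = 153.5176 × 89.4 = 13724.473 L ≈ 13720 L.

13720 litres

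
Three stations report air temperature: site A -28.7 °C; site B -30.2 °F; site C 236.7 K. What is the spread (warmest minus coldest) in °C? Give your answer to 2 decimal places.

site B: -30.2 °F = -34.556 °C.
site C: 236.7 K = -36.450 °C.
Spread: (-28.700) − (-36.450) = 7.750 °C.

7.75 °C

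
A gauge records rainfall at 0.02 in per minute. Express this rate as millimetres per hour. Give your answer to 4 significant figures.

0.02 in/minute × 25.4 mm/in × 60 minute/hour = 30.48 mm/hour.

30.48 mm/hour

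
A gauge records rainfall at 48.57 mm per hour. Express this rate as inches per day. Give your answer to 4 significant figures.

45.89 in/day

48.57 mm/hour × 0.0393701 in/mm × 24 hour/day = 45.89 in/day.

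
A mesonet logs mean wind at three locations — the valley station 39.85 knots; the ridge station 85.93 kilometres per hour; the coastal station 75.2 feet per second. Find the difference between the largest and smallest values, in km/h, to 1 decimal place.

the valley station: 39.85 kt = 73.802 km/h.
the coastal station: 75.2 ft/s = 82.515 km/h.
Spread: 85.930 − 73.802 = 12.1 km/h.

12.1 km/h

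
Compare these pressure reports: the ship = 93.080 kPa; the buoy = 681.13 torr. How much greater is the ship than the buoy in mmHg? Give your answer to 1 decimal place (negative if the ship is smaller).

17.0 mmHg

the ship: 93.080 kPa = 698.157 mmHg.
Difference: 698.157 − 681.130 = 17.0 mmHg.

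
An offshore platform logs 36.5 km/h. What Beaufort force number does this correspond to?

Beaufort force 5

36.5 km/h = 10.1 m/s, which is Beaufort 5 (fresh breeze, 8.0–10.7 m/s).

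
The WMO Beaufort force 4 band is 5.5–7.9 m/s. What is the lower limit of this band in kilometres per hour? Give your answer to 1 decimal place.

5.5–7.9 m/s × 3.6 = 19.8–28.4 km/h.

19.8 km/h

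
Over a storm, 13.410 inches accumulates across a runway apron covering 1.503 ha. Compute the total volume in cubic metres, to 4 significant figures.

Depth: 13.410 in × 25.4 = 340.614 mm.
Area: 1.503 ha = 15030 m².
1 mm over 1 m² is 1 L, so volume = 340.614 × 15030 = 5119428.4 L = 5119 m³.

5119 cubic metres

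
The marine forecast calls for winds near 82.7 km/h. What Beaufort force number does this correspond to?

82.7 km/h = 23.0 m/s, which is Beaufort 9 (strong gale, 20.8–24.4 m/s).

Beaufort force 9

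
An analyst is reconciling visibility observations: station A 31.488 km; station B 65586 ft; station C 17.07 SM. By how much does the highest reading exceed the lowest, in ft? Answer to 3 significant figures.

37700 ft

station A: 31.488 km = 103307.09 ft.
station C: 17.07 SM = 90129.60 ft.
Spread: 103307.09 − 65586.00 = 37700 ft.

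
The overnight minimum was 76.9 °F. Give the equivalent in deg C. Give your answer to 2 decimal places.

°C = (°F − 32) × 5/9 = (76.9 − 32) / 1.8 = 24.94 °C.

24.94 °C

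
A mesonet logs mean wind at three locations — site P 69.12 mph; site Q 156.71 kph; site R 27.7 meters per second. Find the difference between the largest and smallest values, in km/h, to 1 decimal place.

57.0 km/h

site P: 69.12 mph = 111.238 km/h.
site R: 27.7 m/s = 99.720 km/h.
Spread: 156.710 − 99.720 = 57.0 km/h.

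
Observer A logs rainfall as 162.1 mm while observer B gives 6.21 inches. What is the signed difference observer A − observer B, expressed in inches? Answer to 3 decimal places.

0.172 in

observer A: 162.1 mm = 6.38189 in.
Difference: 6.38189 − 6.21000 = 0.172 in.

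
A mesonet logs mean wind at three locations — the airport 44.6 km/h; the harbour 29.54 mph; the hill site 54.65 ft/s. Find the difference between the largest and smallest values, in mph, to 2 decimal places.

the airport: 44.6 km/h = 27.7132 mph.
the hill site: 54.65 ft/s = 37.2614 mph.
Spread: 37.2614 − 27.7132 = 9.55 mph.

9.55 mph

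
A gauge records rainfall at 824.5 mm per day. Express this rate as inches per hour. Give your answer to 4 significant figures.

824.5 mm/day × 0.0393701 in/mm × 0.0416667 day/hour = 1.353 in/hour.

1.353 in/hour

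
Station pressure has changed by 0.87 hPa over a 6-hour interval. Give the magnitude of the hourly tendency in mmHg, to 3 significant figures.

0.109 mmHg per hour

0.87 hPa / 6 h × 0.750062 mmHg/hPa = 0.109 mmHg/h.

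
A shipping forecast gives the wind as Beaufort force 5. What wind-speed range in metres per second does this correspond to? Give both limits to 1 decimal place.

8.0 to 10.7 m/s

Beaufort 5 (fresh breeze) spans 8.0–10.7 m/s.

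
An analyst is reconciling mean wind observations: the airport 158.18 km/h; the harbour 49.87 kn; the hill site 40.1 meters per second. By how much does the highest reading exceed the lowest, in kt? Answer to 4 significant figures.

35.54 kt

the airport: 158.18 km/h = 85.4104 kt.
the hill site: 40.1 m/s = 77.9482 kt.
Spread: 85.4104 − 49.8700 = 35.54 kt.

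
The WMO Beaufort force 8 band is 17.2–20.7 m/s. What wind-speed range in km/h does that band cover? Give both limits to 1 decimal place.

61.9 to 74.5 km/h

17.2–20.7 m/s × 3.6 = 61.9–74.5 km/h.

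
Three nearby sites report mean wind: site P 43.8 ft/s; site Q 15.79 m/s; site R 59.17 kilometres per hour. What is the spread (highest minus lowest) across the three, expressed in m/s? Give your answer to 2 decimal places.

3.09 m/s

site P: 43.8 ft/s = 13.3502 m/s.
site R: 59.17 km/h = 16.4361 m/s.
Spread: 16.4361 − 13.3502 = 3.09 m/s.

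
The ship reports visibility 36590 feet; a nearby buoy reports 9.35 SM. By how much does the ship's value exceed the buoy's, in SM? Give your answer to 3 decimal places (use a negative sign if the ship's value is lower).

the ship: 36590 ft = 6.92992 SM.
Difference: 6.92992 − 9.35000 = -2.420 SM.

-2.420 SM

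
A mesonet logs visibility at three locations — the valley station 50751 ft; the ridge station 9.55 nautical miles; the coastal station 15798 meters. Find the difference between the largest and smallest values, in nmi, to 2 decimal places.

1.20 nmi

the valley station: 50751 ft = 8.3525 nmi.
the coastal station: 15798 m = 8.5302 nmi.
Spread: 9.5500 − 8.3525 = 1.20 nmi.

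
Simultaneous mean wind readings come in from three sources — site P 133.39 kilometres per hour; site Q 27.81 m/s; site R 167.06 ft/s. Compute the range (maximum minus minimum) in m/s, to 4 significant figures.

23.11 m/s

site P: 133.39 km/h = 37.0528 m/s.
site R: 167.06 ft/s = 50.9199 m/s.
Spread: 50.9199 − 27.8100 = 23.11 m/s.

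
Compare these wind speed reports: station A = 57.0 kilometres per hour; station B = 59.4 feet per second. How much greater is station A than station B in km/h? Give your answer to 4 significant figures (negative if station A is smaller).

-8.178 km/h

station B: 59.4 ft/s = 65.17843 km/h.
Difference: 57.00000 − 65.17843 = -8.178 km/h.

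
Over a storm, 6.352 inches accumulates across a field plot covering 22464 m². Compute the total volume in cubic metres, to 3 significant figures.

Depth: 6.352 in × 25.4 = 161.3408 mm.
1 mm over 1 m² is 1 L, so volume = 161.3408 × 22464 = 3624359.7 L = 3620 m³.

3620 cubic metres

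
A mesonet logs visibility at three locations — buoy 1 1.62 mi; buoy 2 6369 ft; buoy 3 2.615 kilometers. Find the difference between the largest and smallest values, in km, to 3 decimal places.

0.674 km

buoy 1: 1.62 SM = 2.60714 km.
buoy 2: 6369 ft = 1.94127 km.
Spread: 2.61500 − 1.94127 = 0.674 km.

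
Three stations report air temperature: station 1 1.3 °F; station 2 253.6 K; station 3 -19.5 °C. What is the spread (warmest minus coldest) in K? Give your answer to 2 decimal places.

2.49 K

station 1: 1.3 °F = -17.056 °C.
station 2: 253.6 K = -19.550 °C.
Spread: (-17.056) − (-19.550) = 2.494 °C.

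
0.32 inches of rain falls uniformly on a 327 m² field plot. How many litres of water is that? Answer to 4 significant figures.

Depth: 0.32 in × 25.4 = 8.128 mm.
1 mm over 1 m² is 1 L, so volume = 8.128 × 327 = 2657.856 L ≈ 2658 L.

2658 litres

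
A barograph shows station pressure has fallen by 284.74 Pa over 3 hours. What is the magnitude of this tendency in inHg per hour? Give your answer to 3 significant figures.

0.0280 inHg per hour

284.74 Pa / 3 h × 0.0002953 inHg/Pa = 0.0280 inHg/h.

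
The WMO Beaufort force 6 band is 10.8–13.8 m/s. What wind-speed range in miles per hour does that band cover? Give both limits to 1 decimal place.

24.2 to 30.9 mph

10.8–13.8 m/s × 2.237 = 24.2–30.9 mph.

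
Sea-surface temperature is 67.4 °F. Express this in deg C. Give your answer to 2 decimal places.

°C = (°F − 32) × 5/9 = (67.4 − 32) / 1.8 = 19.67 °C.

19.67 °C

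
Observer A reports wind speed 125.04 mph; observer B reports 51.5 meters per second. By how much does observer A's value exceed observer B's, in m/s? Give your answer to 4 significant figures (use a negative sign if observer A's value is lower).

observer A: 125.04 mph = 55.89788 m/s.
Difference: 55.89788 − 51.50000 = 4.398 m/s.

4.398 m/s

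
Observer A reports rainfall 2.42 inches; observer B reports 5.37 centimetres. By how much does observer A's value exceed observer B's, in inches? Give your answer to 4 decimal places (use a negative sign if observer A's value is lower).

observer B: 5.37 cm = 2.114173 in.
Difference: 2.420000 − 2.114173 = 0.3058 in.

0.3058 in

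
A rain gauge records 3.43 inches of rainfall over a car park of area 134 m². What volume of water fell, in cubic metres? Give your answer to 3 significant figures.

Depth: 3.43 in × 25.4 = 87.122 mm.
1 mm over 1 m² is 1 L, so volume = 87.122 × 134 = 11674.348 L = 11.7 m³.

11.7 cubic metres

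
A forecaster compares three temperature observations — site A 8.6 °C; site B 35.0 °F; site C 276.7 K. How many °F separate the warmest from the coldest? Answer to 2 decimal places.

12.48 °F

site B: 35.0 °F = 1.667 °C.
site C: 276.7 K = 3.550 °C.
Spread: 8.600 − 1.667 = 6.933 °C = 12.48 °F.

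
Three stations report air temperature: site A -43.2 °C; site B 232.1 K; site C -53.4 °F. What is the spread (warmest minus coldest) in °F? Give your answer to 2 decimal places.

11.51 °F

site B: 232.1 K = -41.050 °C.
site C: -53.4 °F = -47.444 °C.
Spread: (-41.050) − (-47.444) = 6.394 °C = 11.51 °F.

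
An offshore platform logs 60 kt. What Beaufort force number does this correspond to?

Beaufort force 11

60 kt lies in the Beaufort 11 band (violent storm, 56–63 kt).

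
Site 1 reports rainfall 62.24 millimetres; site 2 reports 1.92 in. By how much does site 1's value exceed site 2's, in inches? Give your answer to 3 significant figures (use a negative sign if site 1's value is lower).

0.530 in

site 1: 62.24 mm = 2.45039 in.
Difference: 2.45039 − 1.92000 = 0.530 in.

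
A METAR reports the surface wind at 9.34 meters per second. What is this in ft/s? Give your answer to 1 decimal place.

1 m/s = 3.28084 ft/s, so 9.34 × 3.28084 = 30.6 ft/s.

30.6 ft/s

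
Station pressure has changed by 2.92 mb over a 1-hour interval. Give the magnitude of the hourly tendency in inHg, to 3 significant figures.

0.0862 inHg per hour

2.92 mb / 1 h × 0.02953 inHg/mb = 0.0862 inHg/h.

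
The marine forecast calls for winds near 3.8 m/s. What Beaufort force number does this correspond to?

3.8 m/s lies in the Beaufort 3 band (gentle breeze, 3.4–5.4 m/s).

Beaufort force 3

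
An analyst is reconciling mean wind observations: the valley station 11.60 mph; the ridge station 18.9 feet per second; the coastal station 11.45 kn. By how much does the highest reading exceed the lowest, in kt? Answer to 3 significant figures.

1.37 kt

the valley station: 11.60 mph = 10.0801 kt.
the ridge station: 18.9 ft/s = 11.1979 kt.
Spread: 11.4500 − 10.0801 = 1.37 kt.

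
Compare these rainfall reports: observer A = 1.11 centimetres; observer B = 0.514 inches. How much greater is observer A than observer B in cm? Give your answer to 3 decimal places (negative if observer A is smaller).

-0.196 cm

observer B: 0.514 in = 1.30556 cm.
Difference: 1.11000 − 1.30556 = -0.196 cm.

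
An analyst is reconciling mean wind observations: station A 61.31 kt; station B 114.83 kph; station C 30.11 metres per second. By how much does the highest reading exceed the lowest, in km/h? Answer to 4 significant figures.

station A: 61.31 kt = 113.54612 km/h.
station C: 30.11 m/s = 108.39600 km/h.
Spread: 114.83000 − 108.39600 = 6.434 km/h.

6.434 km/h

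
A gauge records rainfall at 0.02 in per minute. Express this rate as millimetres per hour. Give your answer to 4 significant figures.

30.48 mm/hour

0.02 in/minute × 25.4 mm/in × 60 minute/hour = 30.48 mm/hour.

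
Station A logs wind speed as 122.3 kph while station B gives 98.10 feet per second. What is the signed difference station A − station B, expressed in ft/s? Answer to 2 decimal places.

13.36 ft/s

station A: 122.3 km/h = 111.4574 ft/s.
Difference: 111.4574 − 98.1000 = 13.36 ft/s.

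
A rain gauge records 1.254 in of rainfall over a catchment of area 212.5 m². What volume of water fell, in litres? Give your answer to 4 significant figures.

Depth: 1.254 in × 25.4 = 31.8516 mm.
1 mm over 1 m² is 1 L, so volume = 31.8516 × 212.5 = 6768.465 L ≈ 6768 L.

6768 litres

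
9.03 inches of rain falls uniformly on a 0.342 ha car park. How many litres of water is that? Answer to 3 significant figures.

Depth: 9.03 in × 25.4 = 229.362 mm.
Area: 0.342 ha = 3420 m².
1 mm over 1 m² is 1 L, so volume = 229.362 × 3420 = 784418.04 L ≈ 784000 L.

784000 litres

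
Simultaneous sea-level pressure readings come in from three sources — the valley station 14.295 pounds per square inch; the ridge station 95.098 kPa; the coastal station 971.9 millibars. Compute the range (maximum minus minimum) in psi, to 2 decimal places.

0.50 psi

the ridge station: 95.098 kPa = 13.7928 psi.
the coastal station: 971.9 mb = 14.0962 psi.
Spread: 14.2950 − 13.7928 = 0.50 psi.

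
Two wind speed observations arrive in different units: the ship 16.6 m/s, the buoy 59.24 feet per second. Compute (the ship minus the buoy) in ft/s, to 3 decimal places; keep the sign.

-4.778 ft/s

the ship: 16.6 m/s = 54.46194 ft/s.
Difference: 54.46194 − 59.24000 = -4.778 ft/s.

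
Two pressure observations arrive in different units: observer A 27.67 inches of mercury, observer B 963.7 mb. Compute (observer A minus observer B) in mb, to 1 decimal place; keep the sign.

observer A: 27.67 inHg = 937.014 mb.
Difference: 937.014 − 963.700 = -26.7 mb.

-26.7 mb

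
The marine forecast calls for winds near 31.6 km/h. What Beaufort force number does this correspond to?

Beaufort force 5

31.6 km/h = 8.8 m/s, which is Beaufort 5 (fresh breeze, 8.0–10.7 m/s).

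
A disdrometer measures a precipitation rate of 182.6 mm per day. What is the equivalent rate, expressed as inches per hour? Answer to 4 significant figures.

182.6 mm/day × 0.0393701 in/mm × 0.0416667 day/hour = 0.2995 in/hour.

0.2995 in/hour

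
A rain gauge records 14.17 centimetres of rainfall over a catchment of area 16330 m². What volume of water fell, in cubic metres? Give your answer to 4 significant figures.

2314 cubic metres

Depth: 14.17 cm × 10 = 141.7 mm.
1 mm over 1 m² is 1 L, so volume = 141.7 × 16330 = 2313961 L = 2314 m³.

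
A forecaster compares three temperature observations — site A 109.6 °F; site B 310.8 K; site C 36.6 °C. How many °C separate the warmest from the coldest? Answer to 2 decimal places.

site A: 109.6 °F = 43.111 °C.
site B: 310.8 K = 37.650 °C.
Spread: 43.111 − 36.600 = 6.511 °C.

6.51 °C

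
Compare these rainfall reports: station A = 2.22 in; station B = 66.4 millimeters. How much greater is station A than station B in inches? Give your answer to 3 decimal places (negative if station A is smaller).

-0.394 in

station B: 66.4 mm = 2.61417 in.
Difference: 2.22000 − 2.61417 = -0.394 in.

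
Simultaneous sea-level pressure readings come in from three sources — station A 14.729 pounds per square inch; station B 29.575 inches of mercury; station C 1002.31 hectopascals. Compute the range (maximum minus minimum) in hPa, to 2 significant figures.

station A: 14.729 psi = 1015.53 hPa.
station B: 29.575 inHg = 1001.52 hPa.
Spread: 1015.53 − 1001.52 = 14 hPa.

14 hPa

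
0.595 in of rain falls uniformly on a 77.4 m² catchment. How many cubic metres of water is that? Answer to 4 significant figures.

1.170 cubic metres

Depth: 0.595 in × 25.4 = 15.113 mm.
1 mm over 1 m² is 1 L, so volume = 15.113 × 77.4 = 1169.7462 L = 1.170 m³.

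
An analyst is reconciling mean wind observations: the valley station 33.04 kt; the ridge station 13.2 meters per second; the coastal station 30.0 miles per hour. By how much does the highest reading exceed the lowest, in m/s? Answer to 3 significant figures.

the valley station: 33.04 kt = 16.9972 m/s.
the coastal station: 30.0 mph = 13.4112 m/s.
Spread: 16.9972 − 13.2000 = 3.80 m/s.

3.80 m/s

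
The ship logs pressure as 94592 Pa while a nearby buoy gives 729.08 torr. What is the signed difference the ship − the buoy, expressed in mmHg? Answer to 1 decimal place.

-19.6 mmHg

the ship: 94592 Pa = 709.498 mmHg.
Difference: 709.498 − 729.080 = -19.6 mmHg.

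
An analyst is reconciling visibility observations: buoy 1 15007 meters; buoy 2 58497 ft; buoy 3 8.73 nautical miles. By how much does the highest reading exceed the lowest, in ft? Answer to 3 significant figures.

buoy 1: 15007 m = 49235.56 ft.
buoy 3: 8.73 nmi = 53044.49 ft.
Spread: 58497.00 − 49235.56 = 9260 ft.

9260 ft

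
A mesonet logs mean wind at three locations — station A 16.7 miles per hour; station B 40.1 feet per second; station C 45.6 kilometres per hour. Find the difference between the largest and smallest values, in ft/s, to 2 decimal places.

station A: 16.7 mph = 24.4933 ft/s.
station C: 45.6 km/h = 41.5573 ft/s.
Spread: 41.5573 − 24.4933 = 17.06 ft/s.

17.06 ft/s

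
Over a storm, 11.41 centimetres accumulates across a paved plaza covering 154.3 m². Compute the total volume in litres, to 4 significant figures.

17610 litres

Depth: 11.41 cm × 10 = 114.1 mm.
1 mm over 1 m² is 1 L, so volume = 114.1 × 154.3 = 17605.63 L ≈ 17610 L.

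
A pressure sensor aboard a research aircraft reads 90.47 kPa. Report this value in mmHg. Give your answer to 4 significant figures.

1 kPa = 7.50062 mmHg, so 90.47 × 7.50062 = 678.6 mmHg.

678.6 mmHg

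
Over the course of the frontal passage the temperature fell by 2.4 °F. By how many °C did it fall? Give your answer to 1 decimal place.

A change of 1 °C equals a change of 1.8 °F: Δ°C = 2.4 × 0.5556 = 1.3 °C.

1.3 °C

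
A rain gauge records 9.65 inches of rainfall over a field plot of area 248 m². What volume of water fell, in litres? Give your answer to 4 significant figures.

60790 litres

Depth: 9.65 in × 25.4 = 245.11 mm.
1 mm over 1 m² is 1 L, so volume = 245.11 × 248 = 60787.28 L ≈ 60790 L.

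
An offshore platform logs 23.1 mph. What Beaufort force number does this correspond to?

23.1 mph = 10.3 m/s, which is Beaufort 5 (fresh breeze, 8.0–10.7 m/s).

Beaufort force 5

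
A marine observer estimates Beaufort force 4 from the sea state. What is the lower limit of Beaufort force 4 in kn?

Beaufort 4 (moderate breeze) spans 11–16 knots.

11 kt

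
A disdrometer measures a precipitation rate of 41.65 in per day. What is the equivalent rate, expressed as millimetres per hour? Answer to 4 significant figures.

41.65 in/day × 25.4 mm/in × 0.0416667 day/hour = 44.08 mm/hour.

44.08 mm/hour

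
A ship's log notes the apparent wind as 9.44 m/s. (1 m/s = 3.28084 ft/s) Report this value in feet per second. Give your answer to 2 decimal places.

1 m/s = 3.28084 ft/s, so 9.44 × 3.28084 = 30.97 ft/s.

30.97 ft/s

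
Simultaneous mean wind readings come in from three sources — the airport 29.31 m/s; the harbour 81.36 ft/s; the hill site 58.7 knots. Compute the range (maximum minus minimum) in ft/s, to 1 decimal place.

17.7 ft/s

the airport: 29.31 m/s = 96.161 ft/s.
the hill site: 58.7 kt = 99.074 ft/s.
Spread: 99.074 − 81.360 = 17.7 ft/s.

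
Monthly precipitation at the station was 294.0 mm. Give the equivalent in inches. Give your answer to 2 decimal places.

1 mm = 0.0393701 in, so 294.0 × 0.0393701 = 11.57 in.

11.57 in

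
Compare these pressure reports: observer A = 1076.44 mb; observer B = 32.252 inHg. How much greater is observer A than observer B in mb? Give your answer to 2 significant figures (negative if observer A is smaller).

-16 mb

observer B: 32.252 inHg = 1092.18 mb.
Difference: 1076.44 − 1092.18 = -16 mb.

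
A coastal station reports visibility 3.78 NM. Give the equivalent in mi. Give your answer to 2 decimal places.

4.35 SM

1 nmi = 1.15078 SM, so 3.78 × 1.15078 = 4.35 SM.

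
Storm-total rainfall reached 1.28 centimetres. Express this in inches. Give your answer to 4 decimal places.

0.5039 in

1 cm = 0.393701 in, so 1.28 × 0.393701 = 0.5039 in.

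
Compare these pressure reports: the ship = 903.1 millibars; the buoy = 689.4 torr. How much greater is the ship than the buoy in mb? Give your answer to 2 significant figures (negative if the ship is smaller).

-16 mb

the buoy: 689.4 mmHg = 919.12 mb.
Difference: 903.10 − 919.12 = -16 mb.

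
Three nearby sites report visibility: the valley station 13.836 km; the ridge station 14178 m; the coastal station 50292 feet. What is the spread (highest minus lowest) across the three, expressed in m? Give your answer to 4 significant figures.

1493 m

the valley station: 13.836 km = 13836.00 m.
the coastal station: 50292 ft = 15329.00 m.
Spread: 15329.00 − 13836.00 = 1493 m.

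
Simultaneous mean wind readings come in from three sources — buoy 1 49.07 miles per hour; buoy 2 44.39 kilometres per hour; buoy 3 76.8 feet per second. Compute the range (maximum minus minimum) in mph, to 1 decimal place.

24.8 mph

buoy 2: 44.39 km/h = 27.583 mph.
buoy 3: 76.8 ft/s = 52.364 mph.
Spread: 52.364 − 27.583 = 24.8 mph.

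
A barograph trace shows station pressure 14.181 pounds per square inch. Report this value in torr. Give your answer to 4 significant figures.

733.4 mmHg

1 psi = 51.7149 mmHg, so 14.181 × 51.7149 = 733.4 mmHg.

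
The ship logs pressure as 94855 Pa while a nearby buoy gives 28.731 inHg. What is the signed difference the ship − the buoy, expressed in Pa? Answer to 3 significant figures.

the buoy: 28.731 inHg = 97294.34 Pa.
Difference: 94855.00 − 97294.34 = -2440 Pa.

-2440 Pa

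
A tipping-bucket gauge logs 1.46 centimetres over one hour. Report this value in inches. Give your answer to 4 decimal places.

0.5748 in

1 cm = 0.393701 in, so 1.46 × 0.393701 = 0.5748 in.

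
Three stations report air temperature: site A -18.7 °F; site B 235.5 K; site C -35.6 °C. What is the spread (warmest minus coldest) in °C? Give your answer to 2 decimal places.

site A: -18.7 °F = -28.167 °C.
site B: 235.5 K = -37.650 °C.
Spread: (-28.167) − (-37.650) = 9.483 °C.

9.48 °C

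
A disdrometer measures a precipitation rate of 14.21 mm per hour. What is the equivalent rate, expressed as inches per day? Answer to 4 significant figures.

14.21 mm/hour × 0.0393701 in/mm × 24 hour/day = 13.43 in/day.

13.43 in/day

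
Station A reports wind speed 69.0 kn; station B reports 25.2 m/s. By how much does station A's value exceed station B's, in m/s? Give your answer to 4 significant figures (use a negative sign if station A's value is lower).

10.30 m/s

station A: 69.0 kt = 35.4967 m/s.
Difference: 35.4967 − 25.2000 = 10.30 m/s.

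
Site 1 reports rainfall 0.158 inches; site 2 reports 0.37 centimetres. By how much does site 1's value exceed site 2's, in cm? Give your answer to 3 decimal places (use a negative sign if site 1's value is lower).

0.031 cm

site 1: 0.158 in = 0.40132 cm.
Difference: 0.40132 − 0.37000 = 0.031 cm.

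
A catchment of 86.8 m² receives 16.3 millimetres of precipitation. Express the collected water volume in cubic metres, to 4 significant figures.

1 mm over 1 m² is 1 L, so volume = 16.3 × 86.8 = 1414.84 L = 1.415 m³.

1.415 cubic metres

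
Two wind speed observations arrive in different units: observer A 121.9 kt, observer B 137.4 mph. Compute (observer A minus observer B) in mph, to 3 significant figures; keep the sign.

observer A: 121.9 kt = 140.2800 mph.
Difference: 140.2800 − 137.4000 = 2.88 mph.

2.88 mph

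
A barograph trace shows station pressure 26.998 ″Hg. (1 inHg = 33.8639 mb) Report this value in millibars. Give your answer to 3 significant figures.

1 inHg = 33.8639 mb, so 26.998 × 33.8639 = 914 mb.

914 mb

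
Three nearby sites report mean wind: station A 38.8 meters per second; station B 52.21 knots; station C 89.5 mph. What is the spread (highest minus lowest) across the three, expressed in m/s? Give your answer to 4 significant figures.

13.15 m/s

station B: 52.21 kt = 26.8591 m/s.
station C: 89.5 mph = 40.0101 m/s.
Spread: 40.0101 − 26.8591 = 13.15 m/s.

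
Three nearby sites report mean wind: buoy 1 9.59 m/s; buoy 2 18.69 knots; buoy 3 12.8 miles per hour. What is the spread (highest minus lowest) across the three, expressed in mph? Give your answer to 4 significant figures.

buoy 1: 9.59 m/s = 21.45222 mph.
buoy 2: 18.69 kt = 21.50807 mph.
Spread: 21.50807 − 12.80000 = 8.708 mph.

8.708 mph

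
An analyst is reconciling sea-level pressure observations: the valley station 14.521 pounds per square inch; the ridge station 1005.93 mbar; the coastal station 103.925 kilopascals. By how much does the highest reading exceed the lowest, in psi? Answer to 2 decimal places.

the ridge station: 1005.93 mb = 14.5898 psi.
the coastal station: 103.925 kPa = 15.0730 psi.
Spread: 15.0730 − 14.5210 = 0.55 psi.

0.55 psi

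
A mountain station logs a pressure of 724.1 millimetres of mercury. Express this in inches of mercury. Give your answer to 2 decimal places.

1 mmHg = 0.0393701 inHg, so 724.1 × 0.0393701 = 28.51 inHg.

28.51 inHg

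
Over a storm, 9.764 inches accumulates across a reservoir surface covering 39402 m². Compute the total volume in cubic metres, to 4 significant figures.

Depth: 9.764 in × 25.4 = 248.0056 mm.
1 mm over 1 m² is 1 L, so volume = 248.0056 × 39402 = 9771916.7 L = 9772 m³.

9772 cubic metres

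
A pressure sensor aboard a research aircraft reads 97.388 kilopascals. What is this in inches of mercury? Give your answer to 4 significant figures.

1 kPa = 0.2953 inHg, so 97.388 × 0.2953 = 28.76 inHg.

28.76 inHg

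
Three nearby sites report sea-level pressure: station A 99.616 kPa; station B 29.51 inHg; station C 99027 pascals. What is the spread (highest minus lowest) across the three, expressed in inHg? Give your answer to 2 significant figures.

station A: 99.616 kPa = 29.4166 inHg.
station C: 99027 Pa = 29.2427 inHg.
Spread: 29.5100 − 29.2427 = 0.27 inHg.

0.27 inHg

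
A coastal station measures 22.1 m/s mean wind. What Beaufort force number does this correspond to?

22.1 m/s lies in the Beaufort 9 band (strong gale, 20.8–24.4 m/s).

Beaufort force 9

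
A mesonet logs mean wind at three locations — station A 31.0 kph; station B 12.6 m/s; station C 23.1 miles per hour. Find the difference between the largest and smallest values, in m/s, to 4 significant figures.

station A: 31.0 km/h = 8.61111 m/s.
station C: 23.1 mph = 10.32662 m/s.
Spread: 12.60000 − 8.61111 = 3.989 m/s.

3.989 m/s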